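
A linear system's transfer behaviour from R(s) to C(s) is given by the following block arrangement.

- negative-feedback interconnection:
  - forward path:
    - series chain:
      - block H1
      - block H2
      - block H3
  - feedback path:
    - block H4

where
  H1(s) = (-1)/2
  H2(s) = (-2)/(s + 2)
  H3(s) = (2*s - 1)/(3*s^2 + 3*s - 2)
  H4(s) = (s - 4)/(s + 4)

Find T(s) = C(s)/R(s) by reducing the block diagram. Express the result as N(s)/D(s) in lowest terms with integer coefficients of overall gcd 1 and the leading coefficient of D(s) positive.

First reduce the diagram to T(s).

1. multiply H1, H2, H3 (series); result (2*s - 1)/(3*s^3 + 9*s^2 + 4*s - 4)
2. collapse the loop ((H1*H2*H3) forward, H4 return); the result is T(s) itself (integer coefficients, no common factor, positive leading denominator coefficient)

Answer: (2*s^2 + 7*s - 4)/(3*s^4 + 21*s^3 + 42*s^2 + 3*s - 12)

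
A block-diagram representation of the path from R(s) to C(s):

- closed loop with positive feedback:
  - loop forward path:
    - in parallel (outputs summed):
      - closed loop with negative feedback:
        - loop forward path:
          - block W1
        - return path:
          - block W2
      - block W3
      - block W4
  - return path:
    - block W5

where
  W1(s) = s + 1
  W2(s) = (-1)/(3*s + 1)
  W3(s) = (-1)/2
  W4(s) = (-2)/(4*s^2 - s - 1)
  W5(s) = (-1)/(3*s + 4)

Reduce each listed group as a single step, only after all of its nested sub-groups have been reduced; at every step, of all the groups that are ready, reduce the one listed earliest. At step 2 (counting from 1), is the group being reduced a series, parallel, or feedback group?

(1) feedback reduction of W1, W2
(2) parallel reduction of [W1/(1+W1*W2)], W3, W4
(3) close the feedback loop around ([W1/(1+W1*W2)]+W3+W4), W5
So the answer for step 2 is parallel.

Final answer: parallel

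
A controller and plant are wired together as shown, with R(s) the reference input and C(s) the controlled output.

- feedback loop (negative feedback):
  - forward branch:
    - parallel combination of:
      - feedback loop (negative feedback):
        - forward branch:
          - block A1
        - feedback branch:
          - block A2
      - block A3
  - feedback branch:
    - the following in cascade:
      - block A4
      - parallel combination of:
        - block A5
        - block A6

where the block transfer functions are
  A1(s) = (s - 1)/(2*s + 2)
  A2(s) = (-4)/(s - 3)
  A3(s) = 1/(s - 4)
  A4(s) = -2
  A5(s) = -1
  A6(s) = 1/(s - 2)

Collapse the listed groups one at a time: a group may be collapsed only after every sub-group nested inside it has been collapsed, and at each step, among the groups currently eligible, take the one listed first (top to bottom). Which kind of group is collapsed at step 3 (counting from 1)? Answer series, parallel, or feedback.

Step 1. feedback reduction of A1, A2
Step 2. parallel reduction of [A1/(1+A1*A2)], A3
Step 3. reduce the parallel group A5, A6
Step 4. series reduction of A4, (A5+A6)
Step 5. collapse the loop (([A1/(1+A1*A2)]+A3) forward, (A4*(A5+A6)) return)
So the answer for step 3 is parallel.

Final answer: parallel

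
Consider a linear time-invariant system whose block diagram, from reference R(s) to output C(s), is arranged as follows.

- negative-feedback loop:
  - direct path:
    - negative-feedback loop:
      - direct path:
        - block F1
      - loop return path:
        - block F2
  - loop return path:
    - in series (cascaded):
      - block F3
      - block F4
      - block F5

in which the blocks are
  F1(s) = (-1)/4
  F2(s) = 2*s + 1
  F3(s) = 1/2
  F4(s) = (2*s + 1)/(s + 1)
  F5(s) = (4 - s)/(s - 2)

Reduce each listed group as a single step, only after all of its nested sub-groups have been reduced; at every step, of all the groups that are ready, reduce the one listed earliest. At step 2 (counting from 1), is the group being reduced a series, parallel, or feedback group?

Reducing step by step:

[1] reduce the feedback loop with forward F1 and return F2
[2] reduce the series chain F3, F4, F5
[3] collapse the loop ([F1/(1+F1*F2)] forward, (F3*F4*F5) return)
At step 2 the group reduced is series.

Answer: series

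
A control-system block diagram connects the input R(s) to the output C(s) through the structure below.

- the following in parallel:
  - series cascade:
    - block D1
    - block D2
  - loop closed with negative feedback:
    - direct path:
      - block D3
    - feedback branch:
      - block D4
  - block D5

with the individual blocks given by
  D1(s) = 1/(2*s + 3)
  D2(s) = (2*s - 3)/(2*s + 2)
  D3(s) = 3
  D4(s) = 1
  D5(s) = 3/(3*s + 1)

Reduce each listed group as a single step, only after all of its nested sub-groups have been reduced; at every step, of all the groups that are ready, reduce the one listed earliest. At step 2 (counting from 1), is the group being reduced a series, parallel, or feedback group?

Answer: feedback

Working:
[1] reduce the series chain D1, D2
[2] reduce the feedback loop with forward D3 and return D4
[3] sum the parallel branches (D1*D2), [D3/(1+D3*D4)], D5
The group at step 2 is a feedback group.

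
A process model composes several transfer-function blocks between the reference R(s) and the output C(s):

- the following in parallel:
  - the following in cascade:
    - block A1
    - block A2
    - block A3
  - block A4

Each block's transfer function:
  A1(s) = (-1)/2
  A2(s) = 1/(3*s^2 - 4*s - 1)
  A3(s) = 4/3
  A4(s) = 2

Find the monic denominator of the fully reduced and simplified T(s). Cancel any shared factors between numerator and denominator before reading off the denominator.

Reducing step by step:

(1) cascade A1, A2, A3 gives (-2)/(9*s^2 - 12*s - 3)
(2) combine (A1*A2*A3), A4 in parallel gives (18*s^2 - 24*s - 8)/(9*s^2 - 12*s - 3)
T(s) is the step-2 result (common factors already cancelled). Leading coefficient of the denominator: 9. Divide through by 9 for the monic polynomial.

Answer: s^2 - 4*s/3 - 1/3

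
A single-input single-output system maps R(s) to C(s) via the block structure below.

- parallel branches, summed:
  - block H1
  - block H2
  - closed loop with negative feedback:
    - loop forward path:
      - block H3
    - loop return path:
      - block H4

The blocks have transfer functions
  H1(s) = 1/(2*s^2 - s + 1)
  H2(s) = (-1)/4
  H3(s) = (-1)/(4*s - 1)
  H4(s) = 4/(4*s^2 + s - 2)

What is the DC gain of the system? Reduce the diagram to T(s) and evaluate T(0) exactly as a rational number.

[1] feedback reduction of H3, H4, giving (-4*s^2 - s + 2)/(16*s^3 - 9*s - 2)
[2] sum the parallel branches H1, H2, [H3/(1+H3*H4)], giving (-32*s^5 - 16*s^4 + 74*s^3 - s^2 - 41*s + 2)/(128*s^5 - 64*s^4 - 8*s^3 + 20*s^2 - 28*s - 8)
DC gain: substitute s = 0 into T(s) from step 2: T(0) = 2/(-8) = -1/4.

Hence the answer: -1/4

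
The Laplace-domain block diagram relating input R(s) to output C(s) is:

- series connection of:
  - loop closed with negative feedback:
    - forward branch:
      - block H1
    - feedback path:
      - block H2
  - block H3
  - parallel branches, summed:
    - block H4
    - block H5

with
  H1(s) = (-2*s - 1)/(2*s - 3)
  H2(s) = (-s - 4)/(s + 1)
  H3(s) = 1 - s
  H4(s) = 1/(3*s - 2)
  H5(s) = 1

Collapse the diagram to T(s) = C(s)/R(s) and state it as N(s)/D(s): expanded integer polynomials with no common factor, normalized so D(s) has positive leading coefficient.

1. reduce the feedback loop with forward H1 and return H2, giving (-2*s^2 - 3*s - 1)/(4*s^2 + 8*s + 1)
2. combine H4, H5 in parallel, giving (3*s - 1)/(3*s - 2)
3. multiply [H1/(1+H1*H2)], H3, (H4+H5) (series), giving the overall T(s)

Answer: (6*s^4 + s^3 - 7*s^2 - s + 1)/(12*s^3 + 16*s^2 - 13*s - 2)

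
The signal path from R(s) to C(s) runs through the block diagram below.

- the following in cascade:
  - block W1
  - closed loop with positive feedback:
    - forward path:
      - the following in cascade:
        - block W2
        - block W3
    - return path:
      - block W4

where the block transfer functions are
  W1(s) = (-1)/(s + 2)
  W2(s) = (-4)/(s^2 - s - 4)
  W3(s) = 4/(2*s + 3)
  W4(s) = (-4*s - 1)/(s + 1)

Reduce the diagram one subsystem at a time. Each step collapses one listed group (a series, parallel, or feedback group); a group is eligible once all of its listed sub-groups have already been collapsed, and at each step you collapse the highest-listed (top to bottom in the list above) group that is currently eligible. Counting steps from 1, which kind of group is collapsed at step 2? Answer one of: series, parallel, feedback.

The answer is feedback.

Reasoning:
(1) series reduction of W2, W3
(2) close the feedback loop around (W2*W3), W4
(3) multiply W1, [(W2*W3)/(1-(W2*W3)*W4)] (series)
Step 2: feedback.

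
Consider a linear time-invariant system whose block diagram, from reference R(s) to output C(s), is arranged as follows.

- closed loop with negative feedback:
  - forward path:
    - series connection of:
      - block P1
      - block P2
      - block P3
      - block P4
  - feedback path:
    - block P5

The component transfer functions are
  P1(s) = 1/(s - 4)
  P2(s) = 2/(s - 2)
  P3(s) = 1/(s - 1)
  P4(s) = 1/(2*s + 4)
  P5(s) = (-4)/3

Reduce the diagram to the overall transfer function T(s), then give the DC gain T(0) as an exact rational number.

1. multiply P1, P2, P3, P4 (series); result 1/(s^4 - 5*s^3 + 20*s - 16)
2. apply the feedback formula to (P1*P2*P3*P4), P5; result 3/(3*s^4 - 15*s^3 + 60*s - 52)
Step 2 gives the overall T(s). Then T(0) = 3/(-52) = -3/52.

Therefore the answer is -3/52.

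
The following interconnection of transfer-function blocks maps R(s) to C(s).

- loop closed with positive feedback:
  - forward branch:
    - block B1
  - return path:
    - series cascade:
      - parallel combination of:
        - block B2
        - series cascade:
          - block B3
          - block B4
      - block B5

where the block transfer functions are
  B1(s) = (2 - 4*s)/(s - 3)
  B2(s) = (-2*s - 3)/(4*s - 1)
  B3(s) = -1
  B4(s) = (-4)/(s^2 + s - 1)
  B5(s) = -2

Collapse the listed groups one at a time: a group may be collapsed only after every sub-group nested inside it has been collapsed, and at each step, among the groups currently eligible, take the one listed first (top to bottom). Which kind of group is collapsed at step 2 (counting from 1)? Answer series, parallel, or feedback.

Step 1. reduce the series chain B3, B4
Step 2. combine B2, (B3*B4) in parallel
Step 3. cascade (B2+(B3*B4)), B5
Step 4. close the feedback loop around B1, ((B2+(B3*B4))*B5)
Step 2 collapses a parallel group.

Hence the answer: parallel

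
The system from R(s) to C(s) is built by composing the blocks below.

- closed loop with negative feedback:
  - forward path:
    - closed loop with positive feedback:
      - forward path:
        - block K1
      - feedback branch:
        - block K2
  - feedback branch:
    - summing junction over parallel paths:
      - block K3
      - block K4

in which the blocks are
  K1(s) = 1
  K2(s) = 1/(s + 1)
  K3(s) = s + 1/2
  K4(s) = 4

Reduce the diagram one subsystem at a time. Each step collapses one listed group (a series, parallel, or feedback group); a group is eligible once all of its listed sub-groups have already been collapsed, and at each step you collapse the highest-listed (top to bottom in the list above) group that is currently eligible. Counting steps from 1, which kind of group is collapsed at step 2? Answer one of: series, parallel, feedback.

Reducing step by step:

Step 1 - collapse the loop (K1 forward, K2 return)
Step 2 - sum the parallel branches K3, K4
Step 3 - close the feedback loop around [K1/(1-K1*K2)], (K3+K4)
Step 2: parallel.

Answer: parallel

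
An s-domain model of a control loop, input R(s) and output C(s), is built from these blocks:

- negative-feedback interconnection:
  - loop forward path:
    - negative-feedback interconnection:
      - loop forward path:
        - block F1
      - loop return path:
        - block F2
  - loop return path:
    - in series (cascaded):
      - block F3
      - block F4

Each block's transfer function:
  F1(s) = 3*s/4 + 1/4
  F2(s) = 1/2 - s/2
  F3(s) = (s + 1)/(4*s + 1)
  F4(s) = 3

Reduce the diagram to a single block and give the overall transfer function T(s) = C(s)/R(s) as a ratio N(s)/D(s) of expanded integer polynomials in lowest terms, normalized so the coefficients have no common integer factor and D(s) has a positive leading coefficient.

(1) reduce the feedback loop with forward F1 and return F2 gives (-6*s - 2)/(3*s^2 - 2*s - 9)
(2) cascade F3, F4 gives (3*s + 3)/(4*s + 1)
(3) reduce the feedback loop with forward [F1/(1+F1*F2)] and return (F3*F4), which is the overall transfer function T(s) = C(s)/R(s) in lowest terms

Hence the answer: (-24*s^2 - 14*s - 2)/(12*s^3 - 23*s^2 - 62*s - 15)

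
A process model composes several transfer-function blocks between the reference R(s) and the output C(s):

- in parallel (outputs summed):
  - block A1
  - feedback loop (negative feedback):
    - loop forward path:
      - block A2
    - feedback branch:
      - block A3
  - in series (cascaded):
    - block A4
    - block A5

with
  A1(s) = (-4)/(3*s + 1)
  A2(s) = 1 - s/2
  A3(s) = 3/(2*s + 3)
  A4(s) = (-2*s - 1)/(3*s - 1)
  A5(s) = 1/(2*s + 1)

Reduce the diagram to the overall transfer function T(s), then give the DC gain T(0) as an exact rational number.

The answer is -5/2.

Reasoning:
Step 1 - feedback reduction of A2, A3, giving (-2*s^2 + s + 6)/(s + 12)
Step 2 - combine A4, A5 in series, giving (-1)/(3*s - 1)
Step 3 - combine A1, [A2/(1+A2*A3)], (A4*A5) in parallel, giving (-18*s^4 + 9*s^3 + 41*s^2 - 178*s + 30)/(9*s^3 + 108*s^2 - s - 12)
Evaluating the step-3 result (the overall T(s)) at s = 0 gives T(0) = 30/(-12) = -5/2.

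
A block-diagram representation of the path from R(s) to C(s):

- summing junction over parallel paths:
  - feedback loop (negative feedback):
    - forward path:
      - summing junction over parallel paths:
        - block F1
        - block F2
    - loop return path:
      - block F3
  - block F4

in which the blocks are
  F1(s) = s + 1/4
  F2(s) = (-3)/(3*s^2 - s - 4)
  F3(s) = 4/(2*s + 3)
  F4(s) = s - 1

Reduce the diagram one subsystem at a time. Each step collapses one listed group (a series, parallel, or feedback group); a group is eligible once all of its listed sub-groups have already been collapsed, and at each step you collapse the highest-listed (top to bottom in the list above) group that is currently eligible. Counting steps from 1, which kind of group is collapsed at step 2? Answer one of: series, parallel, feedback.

Step 1: combine F1, F2 in parallel
Step 2: reduce the feedback loop with forward (F1+F2) and return F3
Step 3: parallel reduction of [(F1+F2)/(1+(F1+F2)*F3)], F4
At step 2 the group reduced is feedback.

Therefore the answer is feedback.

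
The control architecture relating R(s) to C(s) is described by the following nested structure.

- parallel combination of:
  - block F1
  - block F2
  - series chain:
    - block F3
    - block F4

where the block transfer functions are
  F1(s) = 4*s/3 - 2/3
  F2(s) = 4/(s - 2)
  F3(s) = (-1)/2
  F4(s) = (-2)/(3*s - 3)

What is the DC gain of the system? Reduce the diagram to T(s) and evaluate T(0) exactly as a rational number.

Answer: -3

Working:
(1) cascade F3, F4; result 1/(3*s - 3)
(2) add F1, F2, (F3*F4) (parallel); result (4*s^3 - 14*s^2 + 27*s - 18)/(3*s^2 - 9*s + 6)
Evaluating the step-2 result (the overall T(s)) at s = 0 gives T(0) = -18/6 = -3.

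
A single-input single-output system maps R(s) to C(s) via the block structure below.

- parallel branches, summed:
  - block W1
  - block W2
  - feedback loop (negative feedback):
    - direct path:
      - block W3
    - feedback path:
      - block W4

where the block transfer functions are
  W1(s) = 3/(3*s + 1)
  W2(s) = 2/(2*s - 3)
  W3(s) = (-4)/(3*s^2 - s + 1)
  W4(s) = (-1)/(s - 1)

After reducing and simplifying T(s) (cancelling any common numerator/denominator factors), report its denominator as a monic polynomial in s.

First reduce the diagram to T(s).

Step 1 - collapse the loop (W3 forward, W4 return) = (4 - 4*s)/(3*s^3 - 4*s^2 + 2*s + 3)
Step 2 - parallel reduction of W1, W2, [W3/(1+W3*W4)] = (36*s^4 - 93*s^3 + 104*s^2 + 6*s - 33)/(18*s^5 - 45*s^4 + 31*s^3 + 16*s^2 - 27*s - 9)
The result of step 2 is T(s) in lowest terms. Its denominator has leading coefficient 18; dividing the denominator through by 18 makes it monic.

Answer: s^5 - 5*s^4/2 + 31*s^3/18 + 8*s^2/9 - 3*s/2 - 1/2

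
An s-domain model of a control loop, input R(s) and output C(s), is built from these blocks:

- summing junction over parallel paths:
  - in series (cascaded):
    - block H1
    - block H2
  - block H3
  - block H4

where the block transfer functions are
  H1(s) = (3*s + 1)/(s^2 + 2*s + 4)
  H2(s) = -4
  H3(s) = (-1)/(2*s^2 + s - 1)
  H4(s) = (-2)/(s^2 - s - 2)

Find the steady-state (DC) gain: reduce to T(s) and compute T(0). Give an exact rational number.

[1] reduce the series chain H1, H2 gives (-12*s - 4)/(s^2 + 2*s + 4)
[2] add (H1*H2), H3, H4 (parallel) gives (-24*s^4 + 23*s^3 + 42*s^2 - 24*s + 8)/(2*s^5 + s^4 - s^3 - 16*s^2 - 8*s + 8)
Step 2 gives the overall T(s). Then T(0) = 8/8 = 1.

Hence the answer: 1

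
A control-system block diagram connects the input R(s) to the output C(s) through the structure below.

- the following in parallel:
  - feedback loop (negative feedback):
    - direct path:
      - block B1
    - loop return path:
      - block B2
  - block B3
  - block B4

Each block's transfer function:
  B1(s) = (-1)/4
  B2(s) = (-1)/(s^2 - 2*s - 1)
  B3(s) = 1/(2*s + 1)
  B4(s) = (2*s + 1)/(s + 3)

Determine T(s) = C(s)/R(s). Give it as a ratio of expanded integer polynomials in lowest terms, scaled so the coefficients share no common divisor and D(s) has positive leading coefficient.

Step 1: close the feedback loop around B1, B2, giving (-s^2 + 2*s + 1)/(4*s^2 - 8*s - 3)
Step 2: add [B1/(1+B1*B2)], B3, B4 (parallel); the result is T(s) itself (integer coefficients, no common factor, positive leading denominator coefficient)

Answer: (14*s^4 - 15*s^3 - 23*s^2 - 34*s - 9)/(8*s^4 + 12*s^3 - 50*s^2 - 45*s - 9)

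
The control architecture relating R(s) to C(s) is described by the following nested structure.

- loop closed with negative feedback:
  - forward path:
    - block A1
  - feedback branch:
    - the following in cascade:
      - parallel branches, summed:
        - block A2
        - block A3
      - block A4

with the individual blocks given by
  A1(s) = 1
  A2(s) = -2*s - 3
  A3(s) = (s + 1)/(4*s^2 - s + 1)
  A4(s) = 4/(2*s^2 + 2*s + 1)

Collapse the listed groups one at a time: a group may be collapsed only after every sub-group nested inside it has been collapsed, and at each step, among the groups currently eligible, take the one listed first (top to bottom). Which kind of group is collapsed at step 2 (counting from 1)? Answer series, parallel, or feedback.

Reducing step by step:

Step 1: sum the parallel branches A2, A3
Step 2: multiply (A2+A3), A4 (series)
Step 3: apply the feedback formula to A1, ((A2+A3)*A4)
The group at step 2 is a series group.

Answer: series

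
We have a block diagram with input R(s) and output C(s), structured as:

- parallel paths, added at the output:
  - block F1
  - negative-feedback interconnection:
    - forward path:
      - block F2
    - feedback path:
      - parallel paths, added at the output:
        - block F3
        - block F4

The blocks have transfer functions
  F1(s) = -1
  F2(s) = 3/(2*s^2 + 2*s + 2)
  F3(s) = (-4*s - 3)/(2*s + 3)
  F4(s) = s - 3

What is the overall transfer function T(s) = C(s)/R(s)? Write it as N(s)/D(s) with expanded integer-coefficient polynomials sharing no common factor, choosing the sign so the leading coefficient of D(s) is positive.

Step 1: add F3, F4 (parallel): (2*s^2 - 7*s - 12)/(2*s + 3)
Step 2: apply the feedback formula to F2, (F3+F4): (6*s + 9)/(4*s^3 + 16*s^2 - 11*s - 30)
Step 3: add F1, [F2/(1+F2*(F3+F4))] (parallel); the result is T(s) itself (integer coefficients, no common factor, positive leading denominator coefficient)

Hence the answer: (-4*s^3 - 16*s^2 + 17*s + 39)/(4*s^3 + 16*s^2 - 11*s - 30)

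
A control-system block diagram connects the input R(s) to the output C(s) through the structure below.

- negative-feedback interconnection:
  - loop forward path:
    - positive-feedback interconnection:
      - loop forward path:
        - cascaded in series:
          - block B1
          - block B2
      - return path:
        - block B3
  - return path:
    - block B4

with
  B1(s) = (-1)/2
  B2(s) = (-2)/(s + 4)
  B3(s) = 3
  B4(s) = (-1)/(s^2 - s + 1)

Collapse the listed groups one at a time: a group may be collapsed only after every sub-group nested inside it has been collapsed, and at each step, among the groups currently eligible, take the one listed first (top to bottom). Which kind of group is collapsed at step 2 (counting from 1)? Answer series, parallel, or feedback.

Step 1 - combine B1, B2 in series
Step 2 - apply the feedback formula to (B1*B2), B3
Step 3 - apply the feedback formula to [(B1*B2)/(1-(B1*B2)*B3)], B4
Step 2: feedback.

Therefore the answer is feedback.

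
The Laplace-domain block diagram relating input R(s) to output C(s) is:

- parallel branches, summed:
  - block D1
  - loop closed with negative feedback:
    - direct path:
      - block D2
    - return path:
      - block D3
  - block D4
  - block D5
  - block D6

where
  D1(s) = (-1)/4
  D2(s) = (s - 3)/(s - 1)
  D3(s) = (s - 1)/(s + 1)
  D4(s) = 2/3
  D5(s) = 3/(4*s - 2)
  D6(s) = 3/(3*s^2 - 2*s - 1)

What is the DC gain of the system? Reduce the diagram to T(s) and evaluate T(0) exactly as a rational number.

1. apply the feedback formula to D2, D3; result (s^2 - 2*s - 3)/(2*s^2 - 4*s + 2)
2. sum the parallel branches D1, [D2/(1+D2*D3)], D4, D5, D6; result (66*s^4 - 89*s^3 - 85*s^2 - 55*s + 67)/(72*s^4 - 156*s^3 + 84*s^2 + 12*s - 12)
The step-2 result is T(s). Setting s = 0: T(0) = 67/(-12) = -67/12.

Hence the answer: -67/12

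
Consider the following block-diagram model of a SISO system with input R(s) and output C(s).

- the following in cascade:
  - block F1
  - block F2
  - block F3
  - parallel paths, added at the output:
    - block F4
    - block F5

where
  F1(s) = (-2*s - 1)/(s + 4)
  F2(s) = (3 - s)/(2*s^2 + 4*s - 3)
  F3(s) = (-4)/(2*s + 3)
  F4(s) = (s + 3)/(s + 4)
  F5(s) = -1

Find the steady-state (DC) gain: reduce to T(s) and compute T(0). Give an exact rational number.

(1) reduce the parallel group F4, F5 gives (-1)/(s + 4)
(2) series reduction of F1, F2, F3, (F4+F5) gives (8*s^2 - 20*s - 12)/(4*s^5 + 46*s^4 + 182*s^3 + 263*s^2 + 24*s - 144)
Step 2 gives the overall T(s). Then T(0) = -12/(-144) = 1/12.

Hence the answer: 1/12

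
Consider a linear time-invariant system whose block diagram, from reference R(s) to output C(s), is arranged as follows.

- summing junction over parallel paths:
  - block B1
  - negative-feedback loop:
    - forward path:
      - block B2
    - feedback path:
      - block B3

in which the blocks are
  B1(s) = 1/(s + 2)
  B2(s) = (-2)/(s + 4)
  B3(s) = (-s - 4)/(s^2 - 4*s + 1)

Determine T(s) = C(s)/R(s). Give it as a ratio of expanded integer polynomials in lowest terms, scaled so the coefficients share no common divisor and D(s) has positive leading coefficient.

Step 1. reduce the feedback loop with forward B2 and return B3, giving (-2*s^2 + 8*s - 2)/(s^3 - 13*s + 12)
Step 2. reduce the parallel group B1, [B2/(1+B2*B3)]; the result is T(s) itself (integer coefficients, no common factor, positive leading denominator coefficient)

Therefore the answer is (-s^3 + 4*s^2 + s + 8)/(s^4 + 2*s^3 - 13*s^2 - 14*s + 24).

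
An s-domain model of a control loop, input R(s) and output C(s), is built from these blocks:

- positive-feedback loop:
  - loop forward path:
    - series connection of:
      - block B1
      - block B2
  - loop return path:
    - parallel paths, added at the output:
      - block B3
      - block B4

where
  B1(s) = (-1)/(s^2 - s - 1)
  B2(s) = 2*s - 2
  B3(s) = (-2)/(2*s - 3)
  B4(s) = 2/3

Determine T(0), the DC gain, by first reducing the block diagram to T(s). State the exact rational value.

Answer: -6/11

Working:
(1) cascade B1, B2 gives (2 - 2*s)/(s^2 - s - 1)
(2) reduce the parallel group B3, B4 gives (4*s - 12)/(6*s - 9)
(3) apply the feedback formula to (B1*B2), (B3+B4) gives (-12*s^2 + 30*s - 18)/(6*s^3 - 7*s^2 - 29*s + 33)
That last expression is T(s); at s = 0 only the constant terms survive, so T(0) = -18/33 = -6/11.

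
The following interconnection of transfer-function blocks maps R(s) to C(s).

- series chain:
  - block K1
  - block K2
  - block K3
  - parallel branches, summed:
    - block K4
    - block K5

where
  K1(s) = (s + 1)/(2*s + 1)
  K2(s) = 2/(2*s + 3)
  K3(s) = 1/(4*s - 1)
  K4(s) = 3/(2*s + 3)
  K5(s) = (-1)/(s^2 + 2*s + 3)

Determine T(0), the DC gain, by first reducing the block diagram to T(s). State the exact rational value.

First reduce the diagram to T(s).

1. reduce the parallel group K4, K5; result (3*s^2 + 4*s + 6)/(2*s^3 + 7*s^2 + 12*s + 9)
2. combine K1, K2, K3, (K4+K5) in series; result (6*s^3 + 14*s^2 + 20*s + 12)/(32*s^6 + 168*s^5 + 396*s^4 + 502*s^3 + 279*s^2 - 27)
Evaluating the step-2 result (the overall T(s)) at s = 0 gives T(0) = 12/(-27) = -4/9.

Answer: -4/9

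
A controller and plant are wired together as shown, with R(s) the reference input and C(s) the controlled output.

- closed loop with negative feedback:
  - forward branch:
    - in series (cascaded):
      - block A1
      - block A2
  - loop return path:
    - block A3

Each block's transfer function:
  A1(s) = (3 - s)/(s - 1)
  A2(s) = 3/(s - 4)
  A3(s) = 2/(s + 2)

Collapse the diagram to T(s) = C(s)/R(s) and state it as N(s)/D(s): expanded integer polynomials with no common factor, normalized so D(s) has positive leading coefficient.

(1) reduce the series chain A1, A2 = (9 - 3*s)/(s^2 - 5*s + 4)
(2) reduce the feedback loop with forward (A1*A2) and return A3; the result is T(s) itself (integer coefficients, no common factor, positive leading denominator coefficient)

Therefore the answer is (-3*s^2 + 3*s + 18)/(s^3 - 3*s^2 - 12*s + 26).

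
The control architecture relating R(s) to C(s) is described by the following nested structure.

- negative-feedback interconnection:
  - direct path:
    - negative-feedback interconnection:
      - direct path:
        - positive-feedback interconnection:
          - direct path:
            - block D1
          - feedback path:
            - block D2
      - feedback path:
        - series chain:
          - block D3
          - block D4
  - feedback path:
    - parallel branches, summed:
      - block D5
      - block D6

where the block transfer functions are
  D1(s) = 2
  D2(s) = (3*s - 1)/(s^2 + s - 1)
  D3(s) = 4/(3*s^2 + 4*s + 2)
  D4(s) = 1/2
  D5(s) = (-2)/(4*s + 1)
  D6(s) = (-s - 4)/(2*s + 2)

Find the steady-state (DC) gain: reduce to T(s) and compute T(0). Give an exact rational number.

Step 1 - reduce the feedback loop with forward D1 and return D2, giving (2*s^2 + 2*s - 2)/(s^2 - 5*s + 1)
Step 2 - cascade D3, D4, giving 2/(3*s^2 + 4*s + 2)
Step 3 - close the feedback loop around [D1/(1-D1*D2)], (D3*D4), giving (6*s^4 + 14*s^3 + 6*s^2 - 4*s - 4)/(3*s^4 - 11*s^3 - 11*s^2 - 2*s - 2)
Step 4 - reduce the parallel group D5, D6, giving (-4*s^2 - 21*s - 8)/(8*s^2 + 10*s + 2)
Step 5 - reduce the feedback loop with forward [[D1/(1-D1*D2)]/(1+[D1/(1-D1*D2)]*(D3*D4))] and return (D5+D6), giving (-24*s^6 - 86*s^5 - 100*s^4 - 28*s^3 + 30*s^2 + 24*s + 4)/(120*s^5 + 279*s^4 + 185*s^3 + 3*s^2 - 46*s - 14)
DC gain: substitute s = 0 into T(s) from step 5: T(0) = 4/(-14) = -2/7.

Therefore the answer is -2/7.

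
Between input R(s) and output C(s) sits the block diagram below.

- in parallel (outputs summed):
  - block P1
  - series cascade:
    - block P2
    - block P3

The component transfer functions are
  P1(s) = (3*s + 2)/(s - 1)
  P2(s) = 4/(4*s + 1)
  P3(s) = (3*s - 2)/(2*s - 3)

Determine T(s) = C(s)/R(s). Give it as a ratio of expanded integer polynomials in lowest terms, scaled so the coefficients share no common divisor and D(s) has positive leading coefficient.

Reducing step by step:

(1) combine P2, P3 in series: (12*s - 8)/(8*s^2 - 10*s - 3)
(2) combine P1, (P2*P3) in parallel, giving the overall T(s)

Answer: (24*s^3 - 2*s^2 - 49*s + 2)/(8*s^3 - 18*s^2 + 7*s + 3)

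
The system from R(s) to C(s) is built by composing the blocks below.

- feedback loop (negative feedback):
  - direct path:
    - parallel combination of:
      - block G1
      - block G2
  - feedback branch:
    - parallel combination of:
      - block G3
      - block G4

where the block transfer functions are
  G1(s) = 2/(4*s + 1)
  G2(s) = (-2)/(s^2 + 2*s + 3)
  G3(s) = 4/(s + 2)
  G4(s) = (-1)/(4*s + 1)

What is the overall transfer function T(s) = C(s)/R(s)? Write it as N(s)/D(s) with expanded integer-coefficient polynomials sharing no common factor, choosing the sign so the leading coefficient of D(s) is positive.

Step 1: combine G1, G2 in parallel; result (2*s^2 - 4*s + 4)/(4*s^3 + 9*s^2 + 14*s + 3)
Step 2: reduce the parallel group G3, G4; result (15*s + 2)/(4*s^2 + 9*s + 2)
Step 3: apply the feedback formula to (G1+G2), (G3+G4); the result is T(s) itself (integer coefficients, no common factor, positive leading denominator coefficient)

Answer: (8*s^4 + 2*s^3 - 16*s^2 + 28*s + 8)/(16*s^5 + 72*s^4 + 175*s^3 + 100*s^2 + 107*s + 14)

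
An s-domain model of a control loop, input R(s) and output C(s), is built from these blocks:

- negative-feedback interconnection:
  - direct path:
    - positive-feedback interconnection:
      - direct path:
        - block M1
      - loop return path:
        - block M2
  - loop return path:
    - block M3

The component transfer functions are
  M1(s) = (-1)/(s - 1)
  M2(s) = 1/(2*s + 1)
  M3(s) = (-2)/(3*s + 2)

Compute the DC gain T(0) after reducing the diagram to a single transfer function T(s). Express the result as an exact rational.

Answer: -1

Working:
(1) apply the feedback formula to M1, M2; result (-2*s - 1)/(2*s^2 - s)
(2) close the feedback loop around [M1/(1-M1*M2)], M3; result (-6*s^2 - 7*s - 2)/(6*s^3 + s^2 + 2*s + 2)
The step-2 result is T(s). Setting s = 0: T(0) = -2/2 = -1.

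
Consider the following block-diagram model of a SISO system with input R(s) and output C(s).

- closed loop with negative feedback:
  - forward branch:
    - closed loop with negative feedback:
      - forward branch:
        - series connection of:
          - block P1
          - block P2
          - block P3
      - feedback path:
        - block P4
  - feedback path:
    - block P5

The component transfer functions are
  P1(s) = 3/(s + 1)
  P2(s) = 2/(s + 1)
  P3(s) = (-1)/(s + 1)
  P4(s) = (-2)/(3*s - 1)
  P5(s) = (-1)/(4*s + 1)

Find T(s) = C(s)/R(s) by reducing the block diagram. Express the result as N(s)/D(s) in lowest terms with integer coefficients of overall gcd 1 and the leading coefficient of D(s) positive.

Answer: (-72*s^2 + 6*s + 6)/(12*s^5 + 35*s^4 + 32*s^3 + 6*s^2 + 62*s + 5)

Working:
[1] combine P1, P2, P3 in series; result (-6)/(s^3 + 3*s^2 + 3*s + 1)
[2] reduce the feedback loop with forward (P1*P2*P3) and return P4; result (6 - 18*s)/(3*s^4 + 8*s^3 + 6*s^2 + 11)
[3] reduce the feedback loop with forward [(P1*P2*P3)/(1+(P1*P2*P3)*P4)] and return P5: this yields T(s), and no further normalization is needed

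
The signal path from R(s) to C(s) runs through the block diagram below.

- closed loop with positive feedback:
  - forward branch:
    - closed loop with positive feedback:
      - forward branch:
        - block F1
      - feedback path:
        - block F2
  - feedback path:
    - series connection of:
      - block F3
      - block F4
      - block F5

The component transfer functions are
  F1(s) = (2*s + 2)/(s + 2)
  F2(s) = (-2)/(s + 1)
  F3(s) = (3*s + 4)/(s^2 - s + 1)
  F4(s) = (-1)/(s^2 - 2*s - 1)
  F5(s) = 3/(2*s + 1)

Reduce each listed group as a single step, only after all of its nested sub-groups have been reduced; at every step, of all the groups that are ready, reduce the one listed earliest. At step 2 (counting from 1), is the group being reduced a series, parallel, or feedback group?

1. feedback reduction of F1, F2
2. combine F3, F4, F5 in series
3. collapse the loop ([F1/(1-F1*F2)] forward, (F3*F4*F5) return)
The group at step 2 is a series group.

Answer: series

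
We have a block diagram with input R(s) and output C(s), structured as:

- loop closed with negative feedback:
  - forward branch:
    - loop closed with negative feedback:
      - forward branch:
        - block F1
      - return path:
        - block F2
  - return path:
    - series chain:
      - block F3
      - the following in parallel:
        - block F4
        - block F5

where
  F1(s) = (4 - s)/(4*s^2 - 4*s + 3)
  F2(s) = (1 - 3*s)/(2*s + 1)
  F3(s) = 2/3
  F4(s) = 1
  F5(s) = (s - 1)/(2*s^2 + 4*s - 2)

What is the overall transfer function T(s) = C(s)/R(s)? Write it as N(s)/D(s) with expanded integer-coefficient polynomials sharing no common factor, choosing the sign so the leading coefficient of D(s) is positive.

Step 1. reduce the feedback loop with forward F1 and return F2; result (-2*s^2 + 7*s + 4)/(8*s^3 - s^2 - 11*s + 7)
Step 2. sum the parallel branches F4, F5; result (2*s^2 + 5*s - 3)/(2*s^2 + 4*s - 2)
Step 3. series reduction of F3, (F4+F5); result (2*s^2 + 5*s - 3)/(3*s^2 + 6*s - 3)
Step 4. feedback reduction of [F1/(1+F1*F2)], (F3*(F4+F5)): this yields T(s), and no further normalization is needed

Hence the answer: (-6*s^4 + 9*s^3 + 60*s^2 + 3*s - 12)/(24*s^5 + 41*s^4 - 59*s^3 + 7*s^2 + 74*s - 33)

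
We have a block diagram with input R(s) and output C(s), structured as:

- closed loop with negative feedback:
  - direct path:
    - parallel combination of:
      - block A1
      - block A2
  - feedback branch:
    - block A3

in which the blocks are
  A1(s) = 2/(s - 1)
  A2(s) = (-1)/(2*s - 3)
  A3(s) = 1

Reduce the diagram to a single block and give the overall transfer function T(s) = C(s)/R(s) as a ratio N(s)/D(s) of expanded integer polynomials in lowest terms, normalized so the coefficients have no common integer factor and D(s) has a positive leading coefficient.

Step 1: reduce the parallel group A1, A2 -> (3*s - 5)/(2*s^2 - 5*s + 3)
Step 2: close the feedback loop around (A1+A2), A3; the result is T(s) itself (integer coefficients, no common factor, positive leading denominator coefficient)

Therefore the answer is (3*s - 5)/(2*s^2 - 2*s - 2).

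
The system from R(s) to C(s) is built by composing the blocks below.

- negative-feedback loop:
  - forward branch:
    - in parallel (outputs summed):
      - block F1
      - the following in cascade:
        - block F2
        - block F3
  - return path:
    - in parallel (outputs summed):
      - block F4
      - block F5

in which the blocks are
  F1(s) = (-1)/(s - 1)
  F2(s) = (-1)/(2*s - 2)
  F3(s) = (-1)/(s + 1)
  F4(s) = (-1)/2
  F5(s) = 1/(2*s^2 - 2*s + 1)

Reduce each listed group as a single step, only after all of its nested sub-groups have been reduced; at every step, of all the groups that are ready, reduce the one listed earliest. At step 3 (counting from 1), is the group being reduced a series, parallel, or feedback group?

Reducing step by step:

Step 1 - combine F2, F3 in series
Step 2 - sum the parallel branches F1, (F2*F3)
Step 3 - combine F4, F5 in parallel
Step 4 - apply the feedback formula to (F1+(F2*F3)), (F4+F5)
The group at step 3 is a parallel group.

Answer: parallel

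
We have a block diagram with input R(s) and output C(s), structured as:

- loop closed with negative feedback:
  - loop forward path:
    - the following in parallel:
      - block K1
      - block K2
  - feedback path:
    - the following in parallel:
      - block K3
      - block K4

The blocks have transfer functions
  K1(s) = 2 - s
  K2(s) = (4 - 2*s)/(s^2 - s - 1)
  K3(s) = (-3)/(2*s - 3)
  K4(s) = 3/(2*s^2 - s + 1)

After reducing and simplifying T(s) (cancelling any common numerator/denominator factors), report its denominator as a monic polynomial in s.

Reducing step by step:

Step 1: add K1, K2 (parallel) gives (-s^3 + 3*s^2 - 3*s + 2)/(s^2 - s - 1)
Step 2: combine K3, K4 in parallel gives (-6*s^2 + 9*s - 12)/(4*s^3 - 8*s^2 + 5*s - 3)
Step 3: feedback reduction of (K1+K2), (K3+K4) gives (-4*s^6 + 20*s^5 - 41*s^4 + 50*s^3 - 40*s^2 + 19*s - 6)/(10*s^5 - 39*s^4 + 66*s^3 - 75*s^2 + 52*s - 21)
Step 3 gives the fully reduced T(s), with no common factor left to cancel. The denominator's leading coefficient is 10, so divide each of its coefficients by 10 to get the monic form.

Answer: s^5 - 39*s^4/10 + 33*s^3/5 - 15*s^2/2 + 26*s/5 - 21/10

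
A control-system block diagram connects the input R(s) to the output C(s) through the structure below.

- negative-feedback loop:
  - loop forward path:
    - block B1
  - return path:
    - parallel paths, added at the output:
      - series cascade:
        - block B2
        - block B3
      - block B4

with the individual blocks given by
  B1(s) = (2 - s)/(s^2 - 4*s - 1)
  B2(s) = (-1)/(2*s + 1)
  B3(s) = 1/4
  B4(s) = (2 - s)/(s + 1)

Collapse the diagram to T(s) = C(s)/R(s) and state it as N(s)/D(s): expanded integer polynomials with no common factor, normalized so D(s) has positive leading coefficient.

Step 1. reduce the series chain B2, B3 -> (-1)/(8*s + 4)
Step 2. parallel reduction of (B2*B3), B4 -> (-8*s^2 + 11*s + 7)/(8*s^2 + 12*s + 4)
Step 3. apply the feedback formula to B1, ((B2*B3)+B4): this yields T(s), and no further normalization is needed

Hence the answer: (-8*s^3 + 4*s^2 + 20*s + 8)/(8*s^4 - 12*s^3 - 79*s^2 - 13*s + 10)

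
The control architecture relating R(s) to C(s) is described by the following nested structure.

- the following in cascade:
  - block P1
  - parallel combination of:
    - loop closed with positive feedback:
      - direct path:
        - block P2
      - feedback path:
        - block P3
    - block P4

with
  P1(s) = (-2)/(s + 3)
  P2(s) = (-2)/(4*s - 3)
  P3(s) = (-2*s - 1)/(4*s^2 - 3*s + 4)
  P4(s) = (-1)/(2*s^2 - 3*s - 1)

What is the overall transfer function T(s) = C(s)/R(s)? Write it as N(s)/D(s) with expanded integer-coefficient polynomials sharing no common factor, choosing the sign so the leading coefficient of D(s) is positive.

(1) apply the feedback formula to P2, P3 -> (-8*s^2 + 6*s - 8)/(16*s^3 - 24*s^2 + 21*s - 14)
(2) sum the parallel branches [P2/(1-P2*P3)], P4 -> (-16*s^4 + 20*s^3 - 2*s^2 - 3*s + 22)/(32*s^5 - 96*s^4 + 98*s^3 - 67*s^2 + 21*s + 14)
(3) series reduction of P1, ([P2/(1-P2*P3)]+P4), giving the overall T(s)

Hence the answer: (32*s^4 - 40*s^3 + 4*s^2 + 6*s - 44)/(32*s^6 - 190*s^4 + 227*s^3 - 180*s^2 + 77*s + 42)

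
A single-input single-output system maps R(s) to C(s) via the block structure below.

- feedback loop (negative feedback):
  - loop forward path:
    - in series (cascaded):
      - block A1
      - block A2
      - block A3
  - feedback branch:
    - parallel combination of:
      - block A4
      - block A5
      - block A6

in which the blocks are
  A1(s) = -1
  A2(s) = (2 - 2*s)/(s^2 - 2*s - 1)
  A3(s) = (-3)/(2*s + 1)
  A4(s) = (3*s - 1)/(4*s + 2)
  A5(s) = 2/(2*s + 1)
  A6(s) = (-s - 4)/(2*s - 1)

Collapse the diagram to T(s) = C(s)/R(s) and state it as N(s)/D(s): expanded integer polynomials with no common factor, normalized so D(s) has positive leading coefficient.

Step 1: reduce the series chain A1, A2, A3 -> (6 - 6*s)/(2*s^3 - 3*s^2 - 4*s - 1)
Step 2: sum the parallel branches A4, A5, A6 -> (2*s^2 - 15*s - 11)/(8*s^2 - 2)
Step 3: apply the feedback formula to (A1*A2*A3), (A4+A5+A6) - this is the overall T(s), already in the required normalized form

Therefore the answer is (-12*s^3 + 12*s^2 + 3*s - 3)/(4*s^5 - 6*s^4 - 12*s^3 + 25*s^2 - 4*s - 16).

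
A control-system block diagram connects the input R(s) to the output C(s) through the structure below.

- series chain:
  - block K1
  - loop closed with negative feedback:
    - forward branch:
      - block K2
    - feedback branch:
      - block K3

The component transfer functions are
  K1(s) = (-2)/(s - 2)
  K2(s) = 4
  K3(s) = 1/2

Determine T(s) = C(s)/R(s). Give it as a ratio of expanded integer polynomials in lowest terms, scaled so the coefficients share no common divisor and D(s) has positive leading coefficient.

Answer: (-8)/(3*s - 6)

Working:
[1] feedback reduction of K2, K3, giving 4/3
[2] series reduction of K1, [K2/(1+K2*K3)], which is the overall transfer function T(s) = C(s)/R(s) in lowest terms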